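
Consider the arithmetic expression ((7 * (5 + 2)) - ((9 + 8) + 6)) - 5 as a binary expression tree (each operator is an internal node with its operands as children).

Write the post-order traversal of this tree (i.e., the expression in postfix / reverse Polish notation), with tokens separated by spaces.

7 5 2 + * 9 8 + 6 + - 5 -

Post-order on an expression tree gives postfix notation: for each operator, emit left operand, right operand, then the operator.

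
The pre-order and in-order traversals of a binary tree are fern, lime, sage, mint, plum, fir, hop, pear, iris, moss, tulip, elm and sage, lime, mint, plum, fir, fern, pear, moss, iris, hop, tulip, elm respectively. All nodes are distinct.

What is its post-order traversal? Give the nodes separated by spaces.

sage fir plum mint lime moss iris pear elm tulip hop fern

The first element of pre-order is the root; it splits in-order into left and right subtrees.
Root fern: left subtree has 5 nodes {sage, lime, mint, plum, fir}, right has 6 {pear, moss, iris, hop, tulip, elm}.
  Root lime: left subtree has 1 node {sage}, right has 3 {mint, plum, fir}.
    Root mint: left subtree has 0 nodes { }, right has 2 {plum, fir}.
      Root plum: left subtree has 0 nodes { }, right has 1 {fir}.
  Root hop: left subtree has 3 nodes {pear, moss, iris}, right has 2 {tulip, elm}.
    Root pear: left subtree has 0 nodes { }, right has 2 {moss, iris}.
      Root iris: left subtree has 1 node {moss}, right has 0 { }.
    Root tulip: left subtree has 0 nodes { }, right has 1 {elm}.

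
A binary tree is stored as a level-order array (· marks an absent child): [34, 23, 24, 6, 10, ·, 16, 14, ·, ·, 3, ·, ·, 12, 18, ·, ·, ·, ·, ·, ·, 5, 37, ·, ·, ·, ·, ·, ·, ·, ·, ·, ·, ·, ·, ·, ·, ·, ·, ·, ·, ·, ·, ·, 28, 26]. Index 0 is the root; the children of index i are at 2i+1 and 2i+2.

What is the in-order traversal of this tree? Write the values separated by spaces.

14 6 23 10 5 28 3 26 37 34 24 12 16 18

In-order visits the left subtree, then the node, then the right subtree.
At 34: go left to 23.
  At 23: go left to 6.
    At 6: go left to 14.
      14 is a leaf — visit 14.
    Visit 6.
    At 6: no right child.
  Visit 23.
  At 23: go right to 10.
    At 10: no left child.
    Visit 10.
    At 10: go right to 3.
      At 3: go left to 5.
        At 5: no left child.
        Visit 5.
        At 5: go right to 28.
          28 is a leaf — visit 28.
      Visit 3.
      At 3: go right to 37.
        At 37: go left to 26.
          26 is a leaf — visit 26.
        Visit 37.
        At 37: no right child.
Visit 34.
At 34: go right to 24.
  At 24: no left child.
  Visit 24.
  At 24: go right to 16.
    At 16: go left to 12.
      12 is a leaf — visit 12.
    Visit 16.
    At 16: go right to 18.
      18 is a leaf — visit 18.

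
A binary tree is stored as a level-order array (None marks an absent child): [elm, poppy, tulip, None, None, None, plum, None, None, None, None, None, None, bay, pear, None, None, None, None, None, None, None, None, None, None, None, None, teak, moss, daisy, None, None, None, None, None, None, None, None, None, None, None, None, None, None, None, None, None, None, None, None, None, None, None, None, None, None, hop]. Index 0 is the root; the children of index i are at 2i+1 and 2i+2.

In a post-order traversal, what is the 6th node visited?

Post-order visits the left subtree, then the right subtree, then the node.
At elm: go left to poppy.
  poppy is a leaf — visit poppy.
At elm: go right to tulip.
  At tulip: no left child.
  At tulip: go right to plum.
    At plum: go left to bay.
      At bay: go left to teak.
        At teak: no left child.
        At teak: go right to hop.
          hop is a leaf — visit hop.
        Visit teak.
      At bay: go right to moss.
        moss is a leaf — visit moss.
      Visit bay.
    At plum: go right to pear.
      At pear: go left to daisy.
        daisy is a leaf — visit daisy.
      At pear: no right child.
      Visit pear.
    Visit plum.
  Visit tulip.
Visit elm.
Full post-order sequence: poppy, hop, teak, moss, bay, daisy, pear, plum, tulip, elm.

daisy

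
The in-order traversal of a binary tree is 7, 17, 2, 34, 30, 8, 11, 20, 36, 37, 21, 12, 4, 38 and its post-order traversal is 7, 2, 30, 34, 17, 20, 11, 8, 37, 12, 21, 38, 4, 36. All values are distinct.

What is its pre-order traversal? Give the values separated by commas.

36, 8, 17, 7, 34, 2, 30, 11, 20, 4, 21, 37, 12, 38

The last element of post-order is the root; it splits in-order into left and right subtrees.
Root 36: left subtree has 8 nodes {7, 17, 2, 34, 30, 8, 11, 20}, right has 5 {37, 21, 12, 4, 38}.
  Root 8: left subtree has 5 nodes {7, 17, 2, 34, 30}, right has 2 {11, 20}.
    Root 17: left subtree has 1 node {7}, right has 3 {2, 34, 30}.
      Root 34: left subtree has 1 node {2}, right has 1 {30}.
    Root 11: left subtree has 0 nodes { }, right has 1 {20}.
  Root 4: left subtree has 3 nodes {37, 21, 12}, right has 1 {38}.
    Root 21: left subtree has 1 node {37}, right has 1 {12}.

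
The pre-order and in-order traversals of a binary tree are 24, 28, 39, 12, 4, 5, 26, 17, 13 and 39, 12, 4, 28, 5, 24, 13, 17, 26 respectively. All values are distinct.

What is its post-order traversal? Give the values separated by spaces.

4 12 39 5 28 13 17 26 24

The first element of pre-order is the root; it splits in-order into left and right subtrees.
Root 24: left subtree has 5 nodes {39, 12, 4, 28, 5}, right has 3 {13, 17, 26}.
  Root 28: left subtree has 3 nodes {39, 12, 4}, right has 1 {5}.
    Root 39: left subtree has 0 nodes { }, right has 2 {12, 4}.
      Root 12: left subtree has 0 nodes { }, right has 1 {4}.
  Root 26: left subtree has 2 nodes {13, 17}, right has 0 { }.
    Root 17: left subtree has 1 node {13}, right has 0 { }.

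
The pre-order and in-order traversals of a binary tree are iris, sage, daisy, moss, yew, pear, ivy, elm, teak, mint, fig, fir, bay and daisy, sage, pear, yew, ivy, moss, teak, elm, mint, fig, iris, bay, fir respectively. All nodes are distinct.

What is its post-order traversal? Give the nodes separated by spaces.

The first element of pre-order is the root; it splits in-order into left and right subtrees.
Root iris: left subtree has 10 nodes {daisy, sage, pear, yew, ivy, moss, teak, elm, mint, fig}, right has 2 {bay, fir}.
  Root sage: left subtree has 1 node {daisy}, right has 8 {pear, yew, ivy, moss, teak, elm, mint, fig}.
    Root moss: left subtree has 3 nodes {pear, yew, ivy}, right has 4 {teak, elm, mint, fig}.
      Root yew: left subtree has 1 node {pear}, right has 1 {ivy}.
      Root elm: left subtree has 1 node {teak}, right has 2 {mint, fig}.
        Root mint: left subtree has 0 nodes { }, right has 1 {fig}.
  Root fir: left subtree has 1 node {bay}, right has 0 { }.

daisy pear ivy yew teak fig mint elm moss sage bay fir iris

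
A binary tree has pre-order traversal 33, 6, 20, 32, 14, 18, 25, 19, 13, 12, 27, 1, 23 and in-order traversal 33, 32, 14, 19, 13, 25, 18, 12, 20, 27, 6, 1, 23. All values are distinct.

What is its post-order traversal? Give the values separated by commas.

13, 19, 25, 12, 18, 14, 32, 27, 20, 23, 1, 6, 33

The first element of pre-order is the root; it splits in-order into left and right subtrees.
Root 33: left subtree has 0 nodes { }, right has 12 {32, 14, 19, 13, 25, 18, 12, 20, 27, 6, 1, 23}.
  Root 6: left subtree has 9 nodes {32, 14, 19, 13, 25, 18, 12, 20, 27}, right has 2 {1, 23}.
    Root 20: left subtree has 7 nodes {32, 14, 19, 13, 25, 18, 12}, right has 1 {27}.
      Root 32: left subtree has 0 nodes { }, right has 6 {14, 19, 13, 25, 18, 12}.
        Root 14: left subtree has 0 nodes { }, right has 5 {19, 13, 25, 18, 12}.
          Root 18: left subtree has 3 nodes {19, 13, 25}, right has 1 {12}.
            Root 25: left subtree has 2 nodes {19, 13}, right has 0 { }.
              Root 19: left subtree has 0 nodes { }, right has 1 {13}.
    Root 1: left subtree has 0 nodes { }, right has 1 {23}.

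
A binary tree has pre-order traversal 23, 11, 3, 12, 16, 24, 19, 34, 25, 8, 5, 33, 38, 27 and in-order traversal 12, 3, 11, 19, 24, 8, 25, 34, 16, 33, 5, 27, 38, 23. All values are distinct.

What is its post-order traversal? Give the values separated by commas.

12, 3, 19, 8, 25, 34, 24, 33, 27, 38, 5, 16, 11, 23

The first element of pre-order is the root; it splits in-order into left and right subtrees.
Root 23: left subtree has 13 nodes {12, 3, 11, 19, 24, 8, 25, 34, 16, 33, 5, 27, 38}, right has 0 { }.
  Root 11: left subtree has 2 nodes {12, 3}, right has 10 {19, 24, 8, 25, 34, 16, 33, 5, 27, 38}.
    Root 3: left subtree has 1 node {12}, right has 0 { }.
    Root 16: left subtree has 5 nodes {19, 24, 8, 25, 34}, right has 4 {33, 5, 27, 38}.
      Root 24: left subtree has 1 node {19}, right has 3 {8, 25, 34}.
        Root 34: left subtree has 2 nodes {8, 25}, right has 0 { }.
          Root 25: left subtree has 1 node {8}, right has 0 { }.
      Root 5: left subtree has 1 node {33}, right has 2 {27, 38}.
        Root 38: left subtree has 1 node {27}, right has 0 { }.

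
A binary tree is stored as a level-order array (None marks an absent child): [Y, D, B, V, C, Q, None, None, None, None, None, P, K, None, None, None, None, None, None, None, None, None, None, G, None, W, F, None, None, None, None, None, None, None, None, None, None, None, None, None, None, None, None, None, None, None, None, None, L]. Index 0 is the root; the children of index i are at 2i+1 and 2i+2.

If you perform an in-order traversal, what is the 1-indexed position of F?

11

In-order visits the left subtree, then the node, then the right subtree.
At Y: go left to D.
  At D: go left to V.
    V is a leaf — visit V.
  Visit D.
  At D: go right to C.
    C is a leaf — visit C.
Visit Y.
At Y: go right to B.
  At B: go left to Q.
    At Q: go left to P.
      At P: go left to G.
        At G: no left child.
        Visit G.
        At G: go right to L.
          L is a leaf — visit L.
      Visit P.
      At P: no right child.
    Visit Q.
    At Q: go right to K.
      At K: go left to W.
        W is a leaf — visit W.
      Visit K.
      At K: go right to F.
        F is a leaf — visit F.
  Visit B.
  At B: no right child.
Full in-order sequence: V, D, C, Y, G, L, P, Q, W, K, F, B.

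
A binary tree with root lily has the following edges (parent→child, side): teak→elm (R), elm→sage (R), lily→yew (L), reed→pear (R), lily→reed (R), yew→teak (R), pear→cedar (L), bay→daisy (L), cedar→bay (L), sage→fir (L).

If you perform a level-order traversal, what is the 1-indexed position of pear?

5

Level-order visits nodes level by level from the root, left to right within each level.
Level 0: lily
Level 1: yew, reed
Level 2: teak, pear
Level 3: elm, cedar
Level 4: sage, bay
Level 5: fir, daisy
Full level-order sequence: lily, yew, reed, teak, pear, elm, cedar, sage, bay, fir, daisy.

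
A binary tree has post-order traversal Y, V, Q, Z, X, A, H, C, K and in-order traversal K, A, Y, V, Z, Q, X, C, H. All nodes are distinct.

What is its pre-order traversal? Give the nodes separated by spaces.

The last element of post-order is the root; it splits in-order into left and right subtrees.
Root K: left subtree has 0 nodes { }, right has 8 {A, Y, V, Z, Q, X, C, H}.
  Root C: left subtree has 6 nodes {A, Y, V, Z, Q, X}, right has 1 {H}.
    Root A: left subtree has 0 nodes { }, right has 5 {Y, V, Z, Q, X}.
      Root X: left subtree has 4 nodes {Y, V, Z, Q}, right has 0 { }.
        Root Z: left subtree has 2 nodes {Y, V}, right has 1 {Q}.
          Root V: left subtree has 1 node {Y}, right has 0 { }.

K C A X Z V Y Q H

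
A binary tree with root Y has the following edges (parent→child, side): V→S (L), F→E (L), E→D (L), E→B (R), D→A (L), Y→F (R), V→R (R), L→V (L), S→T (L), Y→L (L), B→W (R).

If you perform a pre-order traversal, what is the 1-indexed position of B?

Pre-order visits the node, then its left subtree, then its right subtree.
Visit Y.
At Y: go left to L.
  Visit L.
  At L: go left to V.
    Visit V.
    At V: go left to S.
      Visit S.
      At S: go left to T.
        T is a leaf — visit T.
      At S: no right child.
    At V: go right to R.
      R is a leaf — visit R.
  At L: no right child.
At Y: go right to F.
  Visit F.
  At F: go left to E.
    Visit E.
    At E: go left to D.
      Visit D.
      At D: go left to A.
        A is a leaf — visit A.
      At D: no right child.
    At E: go right to B.
      Visit B.
      At B: no left child.
      At B: go right to W.
        W is a leaf — visit W.
  At F: no right child.
Full pre-order sequence: Y, L, V, S, T, R, F, E, D, A, B, W.

11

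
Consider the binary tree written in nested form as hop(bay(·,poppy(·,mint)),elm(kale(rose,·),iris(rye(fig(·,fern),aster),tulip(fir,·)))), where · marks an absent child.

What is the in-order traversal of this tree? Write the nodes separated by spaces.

In-order visits the left subtree, then the node, then the right subtree.
At hop: go left to bay.
  At bay: no left child.
  Visit bay.
  At bay: go right to poppy.
    At poppy: no left child.
    Visit poppy.
    At poppy: go right to mint.
      mint is a leaf — visit mint.
Visit hop.
At hop: go right to elm.
  At elm: go left to kale.
    At kale: go left to rose.
      rose is a leaf — visit rose.
    Visit kale.
    At kale: no right child.
  Visit elm.
  At elm: go right to iris.
    At iris: go left to rye.
      At rye: go left to fig.
        At fig: no left child.
        Visit fig.
        At fig: go right to fern.
          fern is a leaf — visit fern.
      Visit rye.
      At rye: go right to aster.
        aster is a leaf — visit aster.
    Visit iris.
    At iris: go right to tulip.
      At tulip: go left to fir.
        fir is a leaf — visit fir.
      Visit tulip.
      At tulip: no right child.

bay poppy mint hop rose kale elm fig fern rye aster iris fir tulip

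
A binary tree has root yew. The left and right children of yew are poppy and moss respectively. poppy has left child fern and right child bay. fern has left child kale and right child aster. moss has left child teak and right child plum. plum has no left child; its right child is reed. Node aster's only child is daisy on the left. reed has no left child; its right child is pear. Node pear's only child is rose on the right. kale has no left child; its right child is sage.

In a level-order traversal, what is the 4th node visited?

fern

Level-order visits nodes level by level from the root, left to right within each level.
Level 0: yew
Level 1: poppy, moss
Level 2: fern, bay, teak, plum
Level 3: kale, aster, reed
Level 4: sage, daisy, pear
Level 5: rose
Full level-order sequence: yew, poppy, moss, fern, bay, teak, plum, kale, aster, reed, sage, daisy, pear, rose.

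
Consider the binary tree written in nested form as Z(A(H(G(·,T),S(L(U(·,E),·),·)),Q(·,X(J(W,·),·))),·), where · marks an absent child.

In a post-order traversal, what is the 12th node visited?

Post-order visits the left subtree, then the right subtree, then the node.
At Z: go left to A.
  At A: go left to H.
    At H: go left to G.
      At G: no left child.
      At G: go right to T.
        T is a leaf — visit T.
      Visit G.
    At H: go right to S.
      At S: go left to L.
        At L: go left to U.
          At U: no left child.
          At U: go right to E.
            E is a leaf — visit E.
          Visit U.
        At L: no right child.
        Visit L.
      At S: no right child.
      Visit S.
    Visit H.
  At A: go right to Q.
    At Q: no left child.
    At Q: go right to X.
      At X: go left to J.
        At J: go left to W.
          W is a leaf — visit W.
        At J: no right child.
        Visit J.
      At X: no right child.
      Visit X.
    Visit Q.
  Visit A.
At Z: no right child.
Visit Z.
Full post-order sequence: T, G, E, U, L, S, H, W, J, X, Q, A, Z.

A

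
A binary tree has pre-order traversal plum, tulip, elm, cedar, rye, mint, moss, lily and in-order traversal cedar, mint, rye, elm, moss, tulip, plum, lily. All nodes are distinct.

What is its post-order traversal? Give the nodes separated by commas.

mint, rye, cedar, moss, elm, tulip, lily, plum

The first element of pre-order is the root; it splits in-order into left and right subtrees.
Root plum: left subtree has 6 nodes {cedar, mint, rye, elm, moss, tulip}, right has 1 {lily}.
  Root tulip: left subtree has 5 nodes {cedar, mint, rye, elm, moss}, right has 0 { }.
    Root elm: left subtree has 3 nodes {cedar, mint, rye}, right has 1 {moss}.
      Root cedar: left subtree has 0 nodes { }, right has 2 {mint, rye}.
        Root rye: left subtree has 1 node {mint}, right has 0 { }.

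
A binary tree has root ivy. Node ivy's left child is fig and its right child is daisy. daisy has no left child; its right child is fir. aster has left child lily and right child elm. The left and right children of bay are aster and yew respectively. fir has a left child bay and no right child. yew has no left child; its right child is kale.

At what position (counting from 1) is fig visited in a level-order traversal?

Level-order visits nodes level by level from the root, left to right within each level.
Level 0: ivy
Level 1: fig, daisy
Level 2: fir
Level 3: bay
Level 4: aster, yew
Level 5: lily, elm, kale
Full level-order sequence: ivy, fig, daisy, fir, bay, aster, yew, lily, elm, kale.

2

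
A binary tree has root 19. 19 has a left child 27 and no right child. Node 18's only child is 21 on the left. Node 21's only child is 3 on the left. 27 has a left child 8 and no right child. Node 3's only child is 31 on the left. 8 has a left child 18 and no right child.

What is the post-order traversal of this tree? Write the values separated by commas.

31, 3, 21, 18, 8, 27, 19

Post-order visits the left subtree, then the right subtree, then the node.
At 19: go left to 27.
  At 27: go left to 8.
    At 8: go left to 18.
      At 18: go left to 21.
        At 21: go left to 3.
          At 3: go left to 31.
            31 is a leaf — visit 31.
          At 3: no right child.
          Visit 3.
        At 21: no right child.
        Visit 21.
      At 18: no right child.
      Visit 18.
    At 8: no right child.
    Visit 8.
  At 27: no right child.
  Visit 27.
At 19: no right child.
Visit 19.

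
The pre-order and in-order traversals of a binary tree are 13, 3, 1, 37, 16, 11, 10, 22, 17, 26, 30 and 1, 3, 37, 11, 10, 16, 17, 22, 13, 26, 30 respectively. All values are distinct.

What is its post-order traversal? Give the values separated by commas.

1, 10, 11, 17, 22, 16, 37, 3, 30, 26, 13

The first element of pre-order is the root; it splits in-order into left and right subtrees.
Root 13: left subtree has 8 nodes {1, 3, 37, 11, 10, 16, 17, 22}, right has 2 {26, 30}.
  Root 3: left subtree has 1 node {1}, right has 6 {37, 11, 10, 16, 17, 22}.
    Root 37: left subtree has 0 nodes { }, right has 5 {11, 10, 16, 17, 22}.
      Root 16: left subtree has 2 nodes {11, 10}, right has 2 {17, 22}.
        Root 11: left subtree has 0 nodes { }, right has 1 {10}.
        Root 22: left subtree has 1 node {17}, right has 0 { }.
  Root 26: left subtree has 0 nodes { }, right has 1 {30}.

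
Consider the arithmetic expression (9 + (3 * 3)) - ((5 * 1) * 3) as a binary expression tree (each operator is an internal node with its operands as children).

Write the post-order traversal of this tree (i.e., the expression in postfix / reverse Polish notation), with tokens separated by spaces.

Post-order on an expression tree gives postfix notation: for each operator, emit left operand, right operand, then the operator.

9 3 3 * + 5 1 * 3 * -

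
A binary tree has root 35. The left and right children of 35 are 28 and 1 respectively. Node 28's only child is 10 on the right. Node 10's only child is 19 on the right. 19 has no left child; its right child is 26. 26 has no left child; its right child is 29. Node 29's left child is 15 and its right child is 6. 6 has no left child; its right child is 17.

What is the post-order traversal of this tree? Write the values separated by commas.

15, 17, 6, 29, 26, 19, 10, 28, 1, 35

Post-order visits the left subtree, then the right subtree, then the node.
At 35: go left to 28.
  At 28: no left child.
  At 28: go right to 10.
    At 10: no left child.
    At 10: go right to 19.
      At 19: no left child.
      At 19: go right to 26.
        At 26: no left child.
        At 26: go right to 29.
          At 29: go left to 15.
            15 is a leaf — visit 15.
          At 29: go right to 6.
            At 6: no left child.
            At 6: go right to 17.
              17 is a leaf — visit 17.
            Visit 6.
          Visit 29.
        Visit 26.
      Visit 19.
    Visit 10.
  Visit 28.
At 35: go right to 1.
  1 is a leaf — visit 1.
Visit 35.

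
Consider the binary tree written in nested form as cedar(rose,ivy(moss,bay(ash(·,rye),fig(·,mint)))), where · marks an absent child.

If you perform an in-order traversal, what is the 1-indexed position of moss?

In-order visits the left subtree, then the node, then the right subtree.
At cedar: go left to rose.
  rose is a leaf — visit rose.
Visit cedar.
At cedar: go right to ivy.
  At ivy: go left to moss.
    moss is a leaf — visit moss.
  Visit ivy.
  At ivy: go right to bay.
    At bay: go left to ash.
      At ash: no left child.
      Visit ash.
      At ash: go right to rye.
        rye is a leaf — visit rye.
    Visit bay.
    At bay: go right to fig.
      At fig: no left child.
      Visit fig.
      At fig: go right to mint.
        mint is a leaf — visit mint.
Full in-order sequence: rose, cedar, moss, ivy, ash, rye, bay, fig, mint.

3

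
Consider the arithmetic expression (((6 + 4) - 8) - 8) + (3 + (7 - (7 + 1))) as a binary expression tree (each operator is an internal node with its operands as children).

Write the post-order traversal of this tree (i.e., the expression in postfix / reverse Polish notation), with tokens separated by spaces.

Post-order on an expression tree gives postfix notation: for each operator, emit left operand, right operand, then the operator.

6 4 + 8 - 8 - 3 7 7 1 + - + +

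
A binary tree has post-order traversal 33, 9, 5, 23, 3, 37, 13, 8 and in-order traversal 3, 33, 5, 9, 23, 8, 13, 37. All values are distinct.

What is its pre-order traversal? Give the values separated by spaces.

8 3 23 5 33 9 13 37

The last element of post-order is the root; it splits in-order into left and right subtrees.
Root 8: left subtree has 5 nodes {3, 33, 5, 9, 23}, right has 2 {13, 37}.
  Root 3: left subtree has 0 nodes { }, right has 4 {33, 5, 9, 23}.
    Root 23: left subtree has 3 nodes {33, 5, 9}, right has 0 { }.
      Root 5: left subtree has 1 node {33}, right has 1 {9}.
  Root 13: left subtree has 0 nodes { }, right has 1 {37}.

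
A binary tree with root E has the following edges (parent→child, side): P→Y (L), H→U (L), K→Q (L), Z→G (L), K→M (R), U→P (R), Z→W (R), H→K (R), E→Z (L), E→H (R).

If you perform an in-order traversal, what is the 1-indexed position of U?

In-order visits the left subtree, then the node, then the right subtree.
At E: go left to Z.
  At Z: go left to G.
    G is a leaf — visit G.
  Visit Z.
  At Z: go right to W.
    W is a leaf — visit W.
Visit E.
At E: go right to H.
  At H: go left to U.
    At U: no left child.
    Visit U.
    At U: go right to P.
      At P: go left to Y.
        Y is a leaf — visit Y.
      Visit P.
      At P: no right child.
  Visit H.
  At H: go right to K.
    At K: go left to Q.
      Q is a leaf — visit Q.
    Visit K.
    At K: go right to M.
      M is a leaf — visit M.
Full in-order sequence: G, Z, W, E, U, Y, P, H, Q, K, M.

5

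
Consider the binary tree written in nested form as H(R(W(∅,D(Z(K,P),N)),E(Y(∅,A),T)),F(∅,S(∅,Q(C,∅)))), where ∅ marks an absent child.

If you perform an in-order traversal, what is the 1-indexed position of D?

In-order visits the left subtree, then the node, then the right subtree.
At H: go left to R.
  At R: go left to W.
    At W: no left child.
    Visit W.
    At W: go right to D.
      At D: go left to Z.
        At Z: go left to K.
          K is a leaf — visit K.
        Visit Z.
        At Z: go right to P.
          P is a leaf — visit P.
      Visit D.
      At D: go right to N.
        N is a leaf — visit N.
  Visit R.
  At R: go right to E.
    At E: go left to Y.
      At Y: no left child.
      Visit Y.
      At Y: go right to A.
        A is a leaf — visit A.
    Visit E.
    At E: go right to T.
      T is a leaf — visit T.
Visit H.
At H: go right to F.
  At F: no left child.
  Visit F.
  At F: go right to S.
    At S: no left child.
    Visit S.
    At S: go right to Q.
      At Q: go left to C.
        C is a leaf — visit C.
      Visit Q.
      At Q: no right child.
Full in-order sequence: W, K, Z, P, D, N, R, Y, A, E, T, H, F, S, C, Q.

5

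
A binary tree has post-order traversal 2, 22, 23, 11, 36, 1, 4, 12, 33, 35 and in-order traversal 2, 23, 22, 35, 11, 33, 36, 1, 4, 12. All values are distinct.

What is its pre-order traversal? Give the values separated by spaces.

35 23 2 22 33 11 12 4 1 36

The last element of post-order is the root; it splits in-order into left and right subtrees.
Root 35: left subtree has 3 nodes {2, 23, 22}, right has 6 {11, 33, 36, 1, 4, 12}.
  Root 23: left subtree has 1 node {2}, right has 1 {22}.
  Root 33: left subtree has 1 node {11}, right has 4 {36, 1, 4, 12}.
    Root 12: left subtree has 3 nodes {36, 1, 4}, right has 0 { }.
      Root 4: left subtree has 2 nodes {36, 1}, right has 0 { }.
        Root 1: left subtree has 1 node {36}, right has 0 { }.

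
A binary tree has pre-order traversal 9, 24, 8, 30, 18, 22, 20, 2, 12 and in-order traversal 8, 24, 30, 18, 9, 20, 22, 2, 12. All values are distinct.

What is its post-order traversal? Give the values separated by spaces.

The first element of pre-order is the root; it splits in-order into left and right subtrees.
Root 9: left subtree has 4 nodes {8, 24, 30, 18}, right has 4 {20, 22, 2, 12}.
  Root 24: left subtree has 1 node {8}, right has 2 {30, 18}.
    Root 30: left subtree has 0 nodes { }, right has 1 {18}.
  Root 22: left subtree has 1 node {20}, right has 2 {2, 12}.
    Root 2: left subtree has 0 nodes { }, right has 1 {12}.

8 18 30 24 20 12 2 22 9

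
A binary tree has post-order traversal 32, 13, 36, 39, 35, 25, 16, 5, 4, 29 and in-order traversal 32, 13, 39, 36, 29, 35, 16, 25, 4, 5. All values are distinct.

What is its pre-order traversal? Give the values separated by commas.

The last element of post-order is the root; it splits in-order into left and right subtrees.
Root 29: left subtree has 4 nodes {32, 13, 39, 36}, right has 5 {35, 16, 25, 4, 5}.
  Root 39: left subtree has 2 nodes {32, 13}, right has 1 {36}.
    Root 13: left subtree has 1 node {32}, right has 0 { }.
  Root 4: left subtree has 3 nodes {35, 16, 25}, right has 1 {5}.
    Root 16: left subtree has 1 node {35}, right has 1 {25}.

29, 39, 13, 32, 36, 4, 16, 35, 25, 5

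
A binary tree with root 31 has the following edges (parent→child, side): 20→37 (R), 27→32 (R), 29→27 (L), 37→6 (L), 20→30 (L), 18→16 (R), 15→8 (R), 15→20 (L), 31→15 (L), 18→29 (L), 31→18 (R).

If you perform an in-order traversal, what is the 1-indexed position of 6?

In-order visits the left subtree, then the node, then the right subtree.
At 31: go left to 15.
  At 15: go left to 20.
    At 20: go left to 30.
      30 is a leaf — visit 30.
    Visit 20.
    At 20: go right to 37.
      At 37: go left to 6.
        6 is a leaf — visit 6.
      Visit 37.
      At 37: no right child.
  Visit 15.
  At 15: go right to 8.
    8 is a leaf — visit 8.
Visit 31.
At 31: go right to 18.
  At 18: go left to 29.
    At 29: go left to 27.
      At 27: no left child.
      Visit 27.
      At 27: go right to 32.
        32 is a leaf — visit 32.
    Visit 29.
    At 29: no right child.
  Visit 18.
  At 18: go right to 16.
    16 is a leaf — visit 16.
Full in-order sequence: 30, 20, 6, 37, 15, 8, 31, 27, 32, 29, 18, 16.

3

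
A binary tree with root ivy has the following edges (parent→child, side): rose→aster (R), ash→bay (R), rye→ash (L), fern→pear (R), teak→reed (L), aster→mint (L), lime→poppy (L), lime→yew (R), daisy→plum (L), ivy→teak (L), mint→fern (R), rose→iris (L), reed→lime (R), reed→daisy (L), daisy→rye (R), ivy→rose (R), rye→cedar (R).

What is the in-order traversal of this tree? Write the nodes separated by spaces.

plum daisy ash bay rye cedar reed poppy lime yew teak ivy iris rose mint fern pear aster

In-order visits the left subtree, then the node, then the right subtree.
At ivy: go left to teak.
  At teak: go left to reed.
    At reed: go left to daisy.
      At daisy: go left to plum.
        plum is a leaf — visit plum.
      Visit daisy.
      At daisy: go right to rye.
        At rye: go left to ash.
          At ash: no left child.
          Visit ash.
          At ash: go right to bay.
            bay is a leaf — visit bay.
        Visit rye.
        At rye: go right to cedar.
          cedar is a leaf — visit cedar.
    Visit reed.
    At reed: go right to lime.
      At lime: go left to poppy.
        poppy is a leaf — visit poppy.
      Visit lime.
      At lime: go right to yew.
        yew is a leaf — visit yew.
  Visit teak.
  At teak: no right child.
Visit ivy.
At ivy: go right to rose.
  At rose: go left to iris.
    iris is a leaf — visit iris.
  Visit rose.
  At rose: go right to aster.
    At aster: go left to mint.
      At mint: no left child.
      Visit mint.
      At mint: go right to fern.
        At fern: no left child.
        Visit fern.
        At fern: go right to pear.
          pear is a leaf — visit pear.
    Visit aster.
    At aster: no right child.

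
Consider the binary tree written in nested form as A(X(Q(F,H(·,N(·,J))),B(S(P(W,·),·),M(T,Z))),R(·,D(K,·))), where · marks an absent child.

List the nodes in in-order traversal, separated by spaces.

In-order visits the left subtree, then the node, then the right subtree.
At A: go left to X.
  At X: go left to Q.
    At Q: go left to F.
      F is a leaf — visit F.
    Visit Q.
    At Q: go right to H.
      At H: no left child.
      Visit H.
      At H: go right to N.
        At N: no left child.
        Visit N.
        At N: go right to J.
          J is a leaf — visit J.
  Visit X.
  At X: go right to B.
    At B: go left to S.
      At S: go left to P.
        At P: go left to W.
          W is a leaf — visit W.
        Visit P.
        At P: no right child.
      Visit S.
      At S: no right child.
    Visit B.
    At B: go right to M.
      At M: go left to T.
        T is a leaf — visit T.
      Visit M.
      At M: go right to Z.
        Z is a leaf — visit Z.
Visit A.
At A: go right to R.
  At R: no left child.
  Visit R.
  At R: go right to D.
    At D: go left to K.
      K is a leaf — visit K.
    Visit D.
    At D: no right child.

F Q H N J X W P S B T M Z A R K D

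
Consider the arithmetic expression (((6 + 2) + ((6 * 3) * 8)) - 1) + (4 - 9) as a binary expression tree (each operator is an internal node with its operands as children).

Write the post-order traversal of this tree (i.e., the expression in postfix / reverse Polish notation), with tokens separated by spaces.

Post-order on an expression tree gives postfix notation: for each operator, emit left operand, right operand, then the operator.

6 2 + 6 3 * 8 * + 1 - 4 9 - +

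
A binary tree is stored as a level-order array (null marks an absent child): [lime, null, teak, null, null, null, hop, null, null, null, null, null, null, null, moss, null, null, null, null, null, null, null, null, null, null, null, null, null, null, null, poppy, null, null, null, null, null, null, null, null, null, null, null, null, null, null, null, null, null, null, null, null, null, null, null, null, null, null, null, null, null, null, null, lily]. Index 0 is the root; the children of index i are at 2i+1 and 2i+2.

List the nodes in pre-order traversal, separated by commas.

Pre-order visits the node, then its left subtree, then its right subtree.
Visit lime.
At lime: no left child.
At lime: go right to teak.
  Visit teak.
  At teak: no left child.
  At teak: go right to hop.
    Visit hop.
    At hop: no left child.
    At hop: go right to moss.
      Visit moss.
      At moss: no left child.
      At moss: go right to poppy.
        Visit poppy.
        At poppy: no left child.
        At poppy: go right to lily.
          lily is a leaf — visit lily.

lime, teak, hop, moss, poppy, lily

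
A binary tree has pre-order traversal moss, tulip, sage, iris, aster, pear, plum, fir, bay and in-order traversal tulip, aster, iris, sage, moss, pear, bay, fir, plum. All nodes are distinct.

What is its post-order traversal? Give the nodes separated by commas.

aster, iris, sage, tulip, bay, fir, plum, pear, moss

The first element of pre-order is the root; it splits in-order into left and right subtrees.
Root moss: left subtree has 4 nodes {tulip, aster, iris, sage}, right has 4 {pear, bay, fir, plum}.
  Root tulip: left subtree has 0 nodes { }, right has 3 {aster, iris, sage}.
    Root sage: left subtree has 2 nodes {aster, iris}, right has 0 { }.
      Root iris: left subtree has 1 node {aster}, right has 0 { }.
  Root pear: left subtree has 0 nodes { }, right has 3 {bay, fir, plum}.
    Root plum: left subtree has 2 nodes {bay, fir}, right has 0 { }.
      Root fir: left subtree has 1 node {bay}, right has 0 { }.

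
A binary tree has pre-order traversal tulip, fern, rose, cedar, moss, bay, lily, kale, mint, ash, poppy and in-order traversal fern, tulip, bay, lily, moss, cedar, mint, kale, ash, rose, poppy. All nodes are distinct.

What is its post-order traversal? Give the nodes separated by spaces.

fern lily bay moss mint ash kale cedar poppy rose tulip

The first element of pre-order is the root; it splits in-order into left and right subtrees.
Root tulip: left subtree has 1 node {fern}, right has 9 {bay, lily, moss, cedar, mint, kale, ash, rose, poppy}.
  Root rose: left subtree has 7 nodes {bay, lily, moss, cedar, mint, kale, ash}, right has 1 {poppy}.
    Root cedar: left subtree has 3 nodes {bay, lily, moss}, right has 3 {mint, kale, ash}.
      Root moss: left subtree has 2 nodes {bay, lily}, right has 0 { }.
        Root bay: left subtree has 0 nodes { }, right has 1 {lily}.
      Root kale: left subtree has 1 node {mint}, right has 1 {ash}.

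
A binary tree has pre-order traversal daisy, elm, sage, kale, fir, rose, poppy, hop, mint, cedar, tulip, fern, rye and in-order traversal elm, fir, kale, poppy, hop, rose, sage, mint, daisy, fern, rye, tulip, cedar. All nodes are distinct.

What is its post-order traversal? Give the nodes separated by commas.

The first element of pre-order is the root; it splits in-order into left and right subtrees.
Root daisy: left subtree has 8 nodes {elm, fir, kale, poppy, hop, rose, sage, mint}, right has 4 {fern, rye, tulip, cedar}.
  Root elm: left subtree has 0 nodes { }, right has 7 {fir, kale, poppy, hop, rose, sage, mint}.
    Root sage: left subtree has 5 nodes {fir, kale, poppy, hop, rose}, right has 1 {mint}.
      Root kale: left subtree has 1 node {fir}, right has 3 {poppy, hop, rose}.
        Root rose: left subtree has 2 nodes {poppy, hop}, right has 0 { }.
          Root poppy: left subtree has 0 nodes { }, right has 1 {hop}.
  Root cedar: left subtree has 3 nodes {fern, rye, tulip}, right has 0 { }.
    Root tulip: left subtree has 2 nodes {fern, rye}, right has 0 { }.
      Root fern: left subtree has 0 nodes { }, right has 1 {rye}.

fir, hop, poppy, rose, kale, mint, sage, elm, rye, fern, tulip, cedar, daisy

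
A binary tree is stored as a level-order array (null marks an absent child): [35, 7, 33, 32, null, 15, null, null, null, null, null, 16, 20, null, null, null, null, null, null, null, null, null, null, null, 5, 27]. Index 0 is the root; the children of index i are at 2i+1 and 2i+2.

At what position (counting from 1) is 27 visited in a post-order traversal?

Post-order visits the left subtree, then the right subtree, then the node.
At 35: go left to 7.
  At 7: go left to 32.
    32 is a leaf — visit 32.
  At 7: no right child.
  Visit 7.
At 35: go right to 33.
  At 33: go left to 15.
    At 15: go left to 16.
      At 16: no left child.
      At 16: go right to 5.
        5 is a leaf — visit 5.
      Visit 16.
    At 15: go right to 20.
      At 20: go left to 27.
        27 is a leaf — visit 27.
      At 20: no right child.
      Visit 20.
    Visit 15.
  At 33: no right child.
  Visit 33.
Visit 35.
Full post-order sequence: 32, 7, 5, 16, 27, 20, 15, 33, 35.

5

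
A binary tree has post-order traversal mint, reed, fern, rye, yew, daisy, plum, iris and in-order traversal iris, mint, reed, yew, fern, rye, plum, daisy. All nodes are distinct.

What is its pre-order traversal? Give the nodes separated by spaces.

The last element of post-order is the root; it splits in-order into left and right subtrees.
Root iris: left subtree has 0 nodes { }, right has 7 {mint, reed, yew, fern, rye, plum, daisy}.
  Root plum: left subtree has 5 nodes {mint, reed, yew, fern, rye}, right has 1 {daisy}.
    Root yew: left subtree has 2 nodes {mint, reed}, right has 2 {fern, rye}.
      Root reed: left subtree has 1 node {mint}, right has 0 { }.
      Root rye: left subtree has 1 node {fern}, right has 0 { }.

iris plum yew reed mint rye fern daisy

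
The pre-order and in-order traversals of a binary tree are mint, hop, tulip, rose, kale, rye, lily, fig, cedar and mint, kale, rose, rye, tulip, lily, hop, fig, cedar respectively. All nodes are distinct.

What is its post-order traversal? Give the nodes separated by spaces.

kale rye rose lily tulip cedar fig hop mint

The first element of pre-order is the root; it splits in-order into left and right subtrees.
Root mint: left subtree has 0 nodes { }, right has 8 {kale, rose, rye, tulip, lily, hop, fig, cedar}.
  Root hop: left subtree has 5 nodes {kale, rose, rye, tulip, lily}, right has 2 {fig, cedar}.
    Root tulip: left subtree has 3 nodes {kale, rose, rye}, right has 1 {lily}.
      Root rose: left subtree has 1 node {kale}, right has 1 {rye}.
    Root fig: left subtree has 0 nodes { }, right has 1 {cedar}.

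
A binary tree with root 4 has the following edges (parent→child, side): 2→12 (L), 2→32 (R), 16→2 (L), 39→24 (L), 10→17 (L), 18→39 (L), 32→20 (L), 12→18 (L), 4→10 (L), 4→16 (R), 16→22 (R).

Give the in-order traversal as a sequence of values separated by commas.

17, 10, 4, 24, 39, 18, 12, 2, 20, 32, 16, 22

In-order visits the left subtree, then the node, then the right subtree.
At 4: go left to 10.
  At 10: go left to 17.
    17 is a leaf — visit 17.
  Visit 10.
  At 10: no right child.
Visit 4.
At 4: go right to 16.
  At 16: go left to 2.
    At 2: go left to 12.
      At 12: go left to 18.
        At 18: go left to 39.
          At 39: go left to 24.
            24 is a leaf — visit 24.
          Visit 39.
          At 39: no right child.
        Visit 18.
        At 18: no right child.
      Visit 12.
      At 12: no right child.
    Visit 2.
    At 2: go right to 32.
      At 32: go left to 20.
        20 is a leaf — visit 20.
      Visit 32.
      At 32: no right child.
  Visit 16.
  At 16: go right to 22.
    22 is a leaf — visit 22.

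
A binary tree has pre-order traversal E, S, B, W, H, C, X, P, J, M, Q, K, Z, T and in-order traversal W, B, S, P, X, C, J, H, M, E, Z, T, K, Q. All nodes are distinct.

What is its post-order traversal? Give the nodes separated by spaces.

The first element of pre-order is the root; it splits in-order into left and right subtrees.
Root E: left subtree has 9 nodes {W, B, S, P, X, C, J, H, M}, right has 4 {Z, T, K, Q}.
  Root S: left subtree has 2 nodes {W, B}, right has 6 {P, X, C, J, H, M}.
    Root B: left subtree has 1 node {W}, right has 0 { }.
    Root H: left subtree has 4 nodes {P, X, C, J}, right has 1 {M}.
      Root C: left subtree has 2 nodes {P, X}, right has 1 {J}.
        Root X: left subtree has 1 node {P}, right has 0 { }.
  Root Q: left subtree has 3 nodes {Z, T, K}, right has 0 { }.
    Root K: left subtree has 2 nodes {Z, T}, right has 0 { }.
      Root Z: left subtree has 0 nodes { }, right has 1 {T}.

W B P X J C M H S T Z K Q E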